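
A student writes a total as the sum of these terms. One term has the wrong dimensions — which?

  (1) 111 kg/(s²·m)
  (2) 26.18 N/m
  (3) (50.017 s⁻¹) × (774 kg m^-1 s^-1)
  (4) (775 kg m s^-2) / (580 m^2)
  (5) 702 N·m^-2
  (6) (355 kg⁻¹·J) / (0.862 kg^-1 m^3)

(2)

Dimensions:
  (1) kg·m⁻¹·s⁻²
  (2) N·m⁻¹ = kg·m·s⁻²·m⁻¹ = kg·s⁻²
  (3) [s⁻¹] · [kg·m⁻¹·s⁻¹] = kg·m⁻¹·s⁻²
  (4) [kg·m·s⁻²] / [m²] = kg·m⁻¹·s⁻²
  (5) N·m⁻² = kg·m·s⁻²·m⁻² = kg·m⁻¹·s⁻²
  (6) [m²·s⁻²] / [kg⁻¹·m³] = kg·m⁻¹·s⁻²
All reduce to kg·m⁻¹·s⁻² except (2), which is kg·s⁻².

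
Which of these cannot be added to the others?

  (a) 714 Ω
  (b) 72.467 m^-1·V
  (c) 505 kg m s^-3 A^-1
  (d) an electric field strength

(a)

Reduce each to base SI dimensions:
  (a) Ω = V·A⁻¹ = kg·m²·s⁻³·A⁻²
  (b) V·m⁻¹ = J·C⁻¹·m⁻¹ = kg·m·s⁻³·A⁻¹
  (c) kg·m·s⁻³·A⁻¹
  (d) [electric field strength] = kg·m·s⁻³·A⁻¹
All reduce to kg·m·s⁻³·A⁻¹ except (a), which is kg·m²·s⁻³·A⁻².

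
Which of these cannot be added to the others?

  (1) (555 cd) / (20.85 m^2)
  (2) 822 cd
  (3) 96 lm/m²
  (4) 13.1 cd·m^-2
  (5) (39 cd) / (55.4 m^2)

(2)

Dimensions:
  (1) [cd] / [m²] = m⁻²·cd
  (2) cd
  (3) lm·m⁻² = cd·m⁻² = m⁻²·cd
  (4) cd·m⁻² = m⁻²·cd
  (5) [cd] / [m²] = m⁻²·cd
All reduce to m⁻²·cd except (2), which is cd.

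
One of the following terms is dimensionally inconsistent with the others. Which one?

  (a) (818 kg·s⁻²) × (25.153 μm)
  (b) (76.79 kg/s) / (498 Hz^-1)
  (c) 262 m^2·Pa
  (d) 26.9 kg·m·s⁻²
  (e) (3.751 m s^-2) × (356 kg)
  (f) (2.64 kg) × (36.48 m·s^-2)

(b)

Work out the base dimensions of each:
  (a) [kg·s⁻²] · [m] = kg·m·s⁻²
  (b) [kg·s⁻¹] / [s] = kg·s⁻²
  (c) Pa·m² = N·m⁻²·m² = kg·m·s⁻²
  (d) kg·m·s⁻²
  (e) [m·s⁻²] · [kg] = kg·m·s⁻²
  (f) [kg] · [m·s⁻²] = kg·m·s⁻²
All reduce to kg·m·s⁻² except (b), which is kg·s⁻².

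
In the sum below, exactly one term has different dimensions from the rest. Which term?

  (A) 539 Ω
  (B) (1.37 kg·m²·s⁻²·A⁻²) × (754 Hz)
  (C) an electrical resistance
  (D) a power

Expand each in SI base units:
  (A) Ω = V·A⁻¹ = kg·m²·s⁻³·A⁻²
  (B) [kg·m²·s⁻²·A⁻²] · [s⁻¹] = kg·m²·s⁻³·A⁻²
  (C) [electrical resistance] = kg·m²·s⁻³·A⁻²
  (D) [power] = kg·m²·s⁻³
All reduce to kg·m²·s⁻³·A⁻² except (D), which is kg·m²·s⁻³.

(D)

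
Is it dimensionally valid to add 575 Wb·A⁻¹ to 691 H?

Yes

Expand each in SI base units:
  575 Wb·A⁻¹:  Wb·A⁻¹ = V·s·A⁻¹ = kg·m²·s⁻²·A⁻²
  691 H:  H = V·s·A⁻¹ = kg·m²·s⁻²·A⁻²
Both are kg·m²·s⁻²·A⁻², so they have the same dimensions and can be added.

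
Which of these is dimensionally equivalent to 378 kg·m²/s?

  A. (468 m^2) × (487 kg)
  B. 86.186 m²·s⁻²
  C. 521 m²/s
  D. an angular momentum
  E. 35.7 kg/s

D.

Reference: kg·m²·s⁻¹.
Each option:
  A. [m²] · [kg] = kg·m²
  B. m²·s⁻²
  C. m²·s⁻¹
  D. [angular momentum] = kg·m²·s⁻¹  ← same
  E. kg·s⁻¹
Only D. matches kg·m²·s⁻¹.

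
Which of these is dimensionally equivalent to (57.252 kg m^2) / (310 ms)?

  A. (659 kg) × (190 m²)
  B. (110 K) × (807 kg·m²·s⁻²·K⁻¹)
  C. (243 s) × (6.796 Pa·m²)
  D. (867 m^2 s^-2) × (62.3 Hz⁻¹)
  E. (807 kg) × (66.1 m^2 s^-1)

Reference: [kg·m²] / [s] = kg·m²·s⁻¹.
Each option:
  A. [kg] · [m²] = kg·m²
  B. [K] · [kg·m²·s⁻²·K⁻¹] = kg·m²·s⁻²
  C. [s] · [kg·m·s⁻²] = kg·m·s⁻¹
  D. [m²·s⁻²] · [s] = m²·s⁻¹
  E. [kg] · [m²·s⁻¹] = kg·m²·s⁻¹  ← same
Only E. matches kg·m²·s⁻¹.

E.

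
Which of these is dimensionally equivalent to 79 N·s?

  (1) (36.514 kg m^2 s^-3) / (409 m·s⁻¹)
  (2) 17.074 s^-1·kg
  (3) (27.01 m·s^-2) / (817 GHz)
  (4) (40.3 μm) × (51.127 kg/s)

(4)

Reference: N·s = kg·m·s⁻²·s = kg·m·s⁻¹.
Each option:
  (1) [kg·m²·s⁻³] / [m·s⁻¹] = kg·m·s⁻²
  (2) kg·s⁻¹
  (3) [m·s⁻²] / [s⁻¹] = m·s⁻¹
  (4) [m] · [kg·s⁻¹] = kg·m·s⁻¹  ← same
Only (4) matches kg·m·s⁻¹.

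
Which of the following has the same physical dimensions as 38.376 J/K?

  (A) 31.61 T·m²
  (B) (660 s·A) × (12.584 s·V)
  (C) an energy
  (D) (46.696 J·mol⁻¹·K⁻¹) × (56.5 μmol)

(D)

Reference: J·K⁻¹ = N·m·K⁻¹ = kg·m²·s⁻²·K⁻¹.
Each option:
  (A) T·m² = Wb·m⁻²·m² = kg·m²·s⁻²·A⁻¹
  (B) [s·A] · [kg·m²·s⁻²·A⁻¹] = kg·m²·s⁻¹
  (C) [energy] = kg·m²·s⁻²
  (D) [kg·m²·s⁻²·K⁻¹·mol⁻¹] · [mol] = kg·m²·s⁻²·K⁻¹  ← same
Only (D) matches kg·m²·s⁻²·K⁻¹.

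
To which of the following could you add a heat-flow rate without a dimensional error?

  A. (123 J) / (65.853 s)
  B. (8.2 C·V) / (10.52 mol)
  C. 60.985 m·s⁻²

Reference: [heat-flow rate] = kg·m²·s⁻³.
Each option:
  A. [kg·m²·s⁻²] / [s] = kg·m²·s⁻³  ← same
  B. [kg·m²·s⁻²] / [mol] = kg·m²·s⁻²·mol⁻¹
  C. m·s⁻²
Only A. matches kg·m²·s⁻³.

A.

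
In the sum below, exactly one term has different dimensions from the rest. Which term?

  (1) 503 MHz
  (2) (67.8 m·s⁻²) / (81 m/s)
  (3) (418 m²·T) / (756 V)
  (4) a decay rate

Work out the base dimensions of each:
  (1) Hz = s⁻¹
  (2) [m·s⁻²] / [m·s⁻¹] = s⁻¹
  (3) [kg·m²·s⁻²·A⁻¹] / [kg·m²·s⁻³·A⁻¹] = s
  (4) [decay rate] = s⁻¹
All reduce to s⁻¹ except (3), which is s.

(3)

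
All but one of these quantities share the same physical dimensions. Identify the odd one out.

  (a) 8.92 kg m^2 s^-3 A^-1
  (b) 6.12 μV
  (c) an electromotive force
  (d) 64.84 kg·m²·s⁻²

In SI base units:
  (a) kg·m²·s⁻³·A⁻¹
  (b) V = J·C⁻¹ = kg·m²·s⁻³·A⁻¹
  (c) [electromotive force] = kg·m²·s⁻³·A⁻¹
  (d) kg·m²·s⁻²
All reduce to kg·m²·s⁻³·A⁻¹ except (d), which is kg·m²·s⁻².

(d)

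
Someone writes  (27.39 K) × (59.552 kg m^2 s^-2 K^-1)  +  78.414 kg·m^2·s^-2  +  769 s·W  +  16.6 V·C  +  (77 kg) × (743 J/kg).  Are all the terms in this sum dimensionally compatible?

Reduce each to base SI dimensions:
  (27.39 K) × (59.552 kg m^2 s^-2 K^-1):  [K] · [kg·m²·s⁻²·K⁻¹] = kg·m²·s⁻²
  78.414 kg·m^2·s^-2:  kg·m²·s⁻²
  769 s·W:  W·s = J·s⁻¹·s = kg·m²·s⁻²
  16.6 V·C:  C·V = s·A·J·C⁻¹ = kg·m²·s⁻²
  (77 kg) × (743 J/kg):  [kg] · [m²·s⁻²] = kg·m²·s⁻²
Every term reduces to kg·m²·s⁻².

Yes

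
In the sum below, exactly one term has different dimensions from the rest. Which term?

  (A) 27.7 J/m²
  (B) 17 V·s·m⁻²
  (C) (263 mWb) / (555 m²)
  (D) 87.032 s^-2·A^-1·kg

Reduce each to base SI dimensions:
  (A) J·m⁻² = N·m·m⁻² = kg·s⁻²
  (B) V·s·m⁻² = J·C⁻¹·s·m⁻² = kg·s⁻²·A⁻¹
  (C) [kg·m²·s⁻²·A⁻¹] / [m²] = kg·s⁻²·A⁻¹
  (D) kg·s⁻²·A⁻¹
All reduce to kg·s⁻²·A⁻¹ except (A), which is kg·s⁻².

(A)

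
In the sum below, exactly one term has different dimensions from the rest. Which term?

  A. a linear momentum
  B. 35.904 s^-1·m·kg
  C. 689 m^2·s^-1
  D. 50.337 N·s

C.

Work out the base dimensions of each:
  A. [linear momentum] = kg·m·s⁻¹
  B. kg·m·s⁻¹
  C. m²·s⁻¹
  D. N·s = kg·m·s⁻²·s = kg·m·s⁻¹
All reduce to kg·m·s⁻¹ except C., which is m²·s⁻¹.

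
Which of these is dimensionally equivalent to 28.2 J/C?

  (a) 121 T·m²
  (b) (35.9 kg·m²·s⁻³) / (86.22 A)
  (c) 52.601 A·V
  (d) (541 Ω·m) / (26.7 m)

Reference: J·C⁻¹ = N·m·(s·A)⁻¹ = kg·m²·s⁻³·A⁻¹.
Each option:
  (a) T·m² = Wb·m⁻²·m² = kg·m²·s⁻²·A⁻¹
  (b) [kg·m²·s⁻³] / [A] = kg·m²·s⁻³·A⁻¹  ← same
  (c) V·A = J·C⁻¹·A = kg·m²·s⁻³
  (d) [kg·m³·s⁻³·A⁻²] / [m] = kg·m²·s⁻³·A⁻²
Only (b) matches kg·m²·s⁻³·A⁻¹.

(b)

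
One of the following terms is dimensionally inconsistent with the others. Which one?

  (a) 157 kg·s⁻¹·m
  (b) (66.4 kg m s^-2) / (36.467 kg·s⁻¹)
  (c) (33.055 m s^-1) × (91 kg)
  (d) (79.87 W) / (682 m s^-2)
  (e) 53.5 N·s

(b)

Expand each in SI base units:
  (a) kg·m·s⁻¹
  (b) [kg·m·s⁻²] / [kg·s⁻¹] = m·s⁻¹
  (c) [m·s⁻¹] · [kg] = kg·m·s⁻¹
  (d) [kg·m²·s⁻³] / [m·s⁻²] = kg·m·s⁻¹
  (e) N·s = kg·m·s⁻²·s = kg·m·s⁻¹
All reduce to kg·m·s⁻¹ except (b), which is m·s⁻¹.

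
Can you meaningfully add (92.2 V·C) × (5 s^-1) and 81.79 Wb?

No

Reduce each to base SI dimensions:
  (92.2 V·C) × (5 s^-1):  [kg·m²·s⁻²] · [s⁻¹] = kg·m²·s⁻³
  81.79 Wb:  Wb = V·s = kg·m²·s⁻²·A⁻¹
kg·m²·s⁻³ ≠ kg·m²·s⁻²·A⁻¹, so they cannot be added.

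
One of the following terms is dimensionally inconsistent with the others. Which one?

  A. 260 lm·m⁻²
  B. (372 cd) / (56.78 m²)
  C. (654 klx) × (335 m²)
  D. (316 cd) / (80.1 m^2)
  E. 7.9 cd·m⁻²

Work out the base dimensions of each:
  A. lm·m⁻² = cd·m⁻² = m⁻²·cd
  B. [cd] / [m²] = m⁻²·cd
  C. [m⁻²·cd] · [m²] = cd
  D. [cd] / [m²] = m⁻²·cd
  E. cd·m⁻² = m⁻²·cd
All reduce to m⁻²·cd except C., which is cd.

C.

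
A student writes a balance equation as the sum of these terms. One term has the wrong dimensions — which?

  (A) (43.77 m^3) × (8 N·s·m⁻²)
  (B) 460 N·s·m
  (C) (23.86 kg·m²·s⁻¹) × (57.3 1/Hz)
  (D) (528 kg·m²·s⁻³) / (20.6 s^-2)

Reduce each to base SI dimensions:
  (A) [m³] · [kg·m⁻¹·s⁻¹] = kg·m²·s⁻¹
  (B) N·m·s = kg·m·s⁻²·m·s = kg·m²·s⁻¹
  (C) [kg·m²·s⁻¹] · [s] = kg·m²
  (D) [kg·m²·s⁻³] / [s⁻²] = kg·m²·s⁻¹
All reduce to kg·m²·s⁻¹ except (C), which is kg·m².

(C)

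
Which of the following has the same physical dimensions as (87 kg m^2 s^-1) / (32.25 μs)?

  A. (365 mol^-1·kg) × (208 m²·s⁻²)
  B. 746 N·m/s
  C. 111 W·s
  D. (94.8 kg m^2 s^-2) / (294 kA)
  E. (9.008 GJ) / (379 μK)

C.

Reference: [kg·m²·s⁻¹] / [s] = kg·m²·s⁻².
Each option:
  A. [kg·mol⁻¹] · [m²·s⁻²] = kg·m²·s⁻²·mol⁻¹
  B. N·m·s⁻¹ = kg·m·s⁻²·m·s⁻¹ = kg·m²·s⁻³
  C. W·s = J·s⁻¹·s = kg·m²·s⁻²  ← same
  D. [kg·m²·s⁻²] / [A] = kg·m²·s⁻²·A⁻¹
  E. [kg·m²·s⁻²] / [K] = kg·m²·s⁻²·K⁻¹
Only C. matches kg·m²·s⁻².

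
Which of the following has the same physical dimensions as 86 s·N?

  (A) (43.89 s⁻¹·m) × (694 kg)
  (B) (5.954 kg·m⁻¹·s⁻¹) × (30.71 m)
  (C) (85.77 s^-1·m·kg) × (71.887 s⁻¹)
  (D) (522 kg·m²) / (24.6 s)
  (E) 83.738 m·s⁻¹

Reference: N·s = kg·m·s⁻²·s = kg·m·s⁻¹.
Each option:
  (A) [m·s⁻¹] · [kg] = kg·m·s⁻¹  ← same
  (B) [kg·m⁻¹·s⁻¹] · [m] = kg·s⁻¹
  (C) [kg·m·s⁻¹] · [s⁻¹] = kg·m·s⁻²
  (D) [kg·m²] / [s] = kg·m²·s⁻¹
  (E) m·s⁻¹
Only (A) matches kg·m·s⁻¹.

(A)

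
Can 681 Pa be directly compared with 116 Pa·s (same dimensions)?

Expand each in SI base units:
  681 Pa:  Pa = N·m⁻² = kg·m⁻¹·s⁻²
  116 Pa·s:  Pa·s = N·m⁻²·s = kg·m⁻¹·s⁻¹
kg·m⁻¹·s⁻² ≠ kg·m⁻¹·s⁻¹, so they cannot be added.

No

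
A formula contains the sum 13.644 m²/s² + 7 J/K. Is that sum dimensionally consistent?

No

In SI base units:
  13.644 m²/s²:  m²·s⁻²
  7 J/K:  J·K⁻¹ = N·m·K⁻¹ = kg·m²·s⁻²·K⁻¹
m²·s⁻² ≠ kg·m²·s⁻²·K⁻¹, so they cannot be added.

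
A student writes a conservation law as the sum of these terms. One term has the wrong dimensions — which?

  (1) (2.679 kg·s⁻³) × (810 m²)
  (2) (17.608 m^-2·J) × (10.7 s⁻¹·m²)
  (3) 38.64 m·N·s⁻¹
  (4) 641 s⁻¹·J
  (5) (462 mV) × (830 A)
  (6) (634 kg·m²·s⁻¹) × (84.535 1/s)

(6)

Expand each in SI base units:
  (1) [kg·s⁻³] · [m²] = kg·m²·s⁻³
  (2) [kg·s⁻²] · [m²·s⁻¹] = kg·m²·s⁻³
  (3) N·m·s⁻¹ = kg·m·s⁻²·m·s⁻¹ = kg·m²·s⁻³
  (4) J·s⁻¹ = N·m·s⁻¹ = kg·m²·s⁻³
  (5) [kg·m²·s⁻³·A⁻¹] · [A] = kg·m²·s⁻³
  (6) [kg·m²·s⁻¹] · [s⁻¹] = kg·m²·s⁻²
All reduce to kg·m²·s⁻³ except (6), which is kg·m²·s⁻².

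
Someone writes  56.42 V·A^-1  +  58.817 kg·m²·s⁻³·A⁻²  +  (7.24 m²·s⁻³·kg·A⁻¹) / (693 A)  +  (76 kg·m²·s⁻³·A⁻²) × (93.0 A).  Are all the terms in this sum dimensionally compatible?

No

Work out the base dimensions of each:
  56.42 V·A^-1:  V·A⁻¹ = J·C⁻¹·A⁻¹ = kg·m²·s⁻³·A⁻²
  58.817 kg·m²·s⁻³·A⁻²:  kg·m²·s⁻³·A⁻²
  (7.24 m²·s⁻³·kg·A⁻¹) / (693 A):  [kg·m²·s⁻³·A⁻¹] / [A] = kg·m²·s⁻³·A⁻²
  (76 kg·m²·s⁻³·A⁻²) × (93.0 A):  [kg·m²·s⁻³·A⁻²] · [A] = kg·m²·s⁻³·A⁻¹
The terms do not share a single dimension (kg·m²·s⁻³·A⁻² vs kg·m²·s⁻³·A⁻¹).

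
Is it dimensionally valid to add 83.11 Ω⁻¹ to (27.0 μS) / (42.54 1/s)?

No

Dimensions:
  83.11 Ω⁻¹:  Ω⁻¹ = (V·A⁻¹)⁻¹ = kg⁻¹·m⁻²·s³·A²
  (27.0 μS) / (42.54 1/s):  [kg⁻¹·m⁻²·s³·A²] / [s⁻¹] = kg⁻¹·m⁻²·s⁴·A²
kg⁻¹·m⁻²·s³·A² ≠ kg⁻¹·m⁻²·s⁴·A², so they cannot be added.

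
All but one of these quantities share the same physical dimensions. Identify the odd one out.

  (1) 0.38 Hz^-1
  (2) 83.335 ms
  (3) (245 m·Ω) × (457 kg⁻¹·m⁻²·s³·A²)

Reduce each to base SI dimensions:
  (1) Hz⁻¹ = (s⁻¹)⁻¹ = s
  (2) s
  (3) [kg·m³·s⁻³·A⁻²] · [kg⁻¹·m⁻²·s³·A²] = m
All reduce to s except (3), which is m.

(3)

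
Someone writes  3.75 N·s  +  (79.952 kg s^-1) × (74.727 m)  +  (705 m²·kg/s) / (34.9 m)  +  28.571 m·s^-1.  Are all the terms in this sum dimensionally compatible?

Work out the base dimensions of each:
  3.75 N·s:  N·s = kg·m·s⁻²·s = kg·m·s⁻¹
  (79.952 kg s^-1) × (74.727 m):  [kg·s⁻¹] · [m] = kg·m·s⁻¹
  (705 m²·kg/s) / (34.9 m):  [kg·m²·s⁻¹] / [m] = kg·m·s⁻¹
  28.571 m·s^-1:  m·s⁻¹
The terms do not share a single dimension (kg·m·s⁻¹ vs m·s⁻¹).

No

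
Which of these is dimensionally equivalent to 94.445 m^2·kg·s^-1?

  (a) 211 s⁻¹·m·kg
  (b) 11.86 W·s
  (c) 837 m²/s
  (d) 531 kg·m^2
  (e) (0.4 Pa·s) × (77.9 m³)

Reference: kg·m²·s⁻¹.
Each option:
  (a) kg·m·s⁻¹
  (b) W·s = J·s⁻¹·s = kg·m²·s⁻²
  (c) m²·s⁻¹
  (d) kg·m²
  (e) [kg·m⁻¹·s⁻¹] · [m³] = kg·m²·s⁻¹  ← same
Only (e) matches kg·m²·s⁻¹.

(e)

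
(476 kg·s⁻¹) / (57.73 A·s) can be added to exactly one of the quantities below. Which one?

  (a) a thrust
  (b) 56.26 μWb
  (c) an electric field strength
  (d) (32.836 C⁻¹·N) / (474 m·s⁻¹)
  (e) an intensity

Reference: [kg·s⁻¹] / [s·A] = kg·s⁻²·A⁻¹.
Each option:
  (a) [thrust] = kg·m·s⁻²
  (b) Wb = V·s = kg·m²·s⁻²·A⁻¹
  (c) [electric field strength] = kg·m·s⁻³·A⁻¹
  (d) [kg·m·s⁻³·A⁻¹] / [m·s⁻¹] = kg·s⁻²·A⁻¹  ← same
  (e) [intensity] = kg·s⁻³
Only (d) matches kg·s⁻²·A⁻¹.

(d)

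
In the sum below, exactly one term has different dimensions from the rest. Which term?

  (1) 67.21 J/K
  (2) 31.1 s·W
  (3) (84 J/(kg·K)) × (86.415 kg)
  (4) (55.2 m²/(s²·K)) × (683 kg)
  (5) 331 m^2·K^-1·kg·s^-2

Expand each in SI base units:
  (1) J·K⁻¹ = N·m·K⁻¹ = kg·m²·s⁻²·K⁻¹
  (2) W·s = J·s⁻¹·s = kg·m²·s⁻²
  (3) [m²·s⁻²·K⁻¹] · [kg] = kg·m²·s⁻²·K⁻¹
  (4) [m²·s⁻²·K⁻¹] · [kg] = kg·m²·s⁻²·K⁻¹
  (5) kg·m²·s⁻²·K⁻¹
All reduce to kg·m²·s⁻²·K⁻¹ except (2), which is kg·m²·s⁻².

(2)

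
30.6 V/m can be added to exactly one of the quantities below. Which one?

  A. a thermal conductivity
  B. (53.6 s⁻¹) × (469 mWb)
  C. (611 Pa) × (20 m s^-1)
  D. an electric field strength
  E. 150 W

D.

Reference: V·m⁻¹ = J·C⁻¹·m⁻¹ = kg·m·s⁻³·A⁻¹.
Each option:
  A. [thermal conductivity] = kg·m·s⁻³·K⁻¹
  B. [s⁻¹] · [kg·m²·s⁻²·A⁻¹] = kg·m²·s⁻³·A⁻¹
  C. [kg·m⁻¹·s⁻²] · [m·s⁻¹] = kg·s⁻³
  D. [electric field strength] = kg·m·s⁻³·A⁻¹  ← same
  E. W = J·s⁻¹ = kg·m²·s⁻³
Only D. matches kg·m·s⁻³·A⁻¹.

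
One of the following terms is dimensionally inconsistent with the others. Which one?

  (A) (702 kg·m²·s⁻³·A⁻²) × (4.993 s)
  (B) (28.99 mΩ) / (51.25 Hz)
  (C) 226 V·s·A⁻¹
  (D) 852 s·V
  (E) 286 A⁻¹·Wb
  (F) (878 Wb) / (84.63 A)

(D)

Expand each in SI base units:
  (A) [kg·m²·s⁻³·A⁻²] · [s] = kg·m²·s⁻²·A⁻²
  (B) [kg·m²·s⁻³·A⁻²] / [s⁻¹] = kg·m²·s⁻²·A⁻²
  (C) V·s·A⁻¹ = J·C⁻¹·s·A⁻¹ = kg·m²·s⁻²·A⁻²
  (D) V·s = J·C⁻¹·s = kg·m²·s⁻²·A⁻¹
  (E) Wb·A⁻¹ = V·s·A⁻¹ = kg·m²·s⁻²·A⁻²
  (F) [kg·m²·s⁻²·A⁻¹] / [A] = kg·m²·s⁻²·A⁻²
All reduce to kg·m²·s⁻²·A⁻² except (D), which is kg·m²·s⁻²·A⁻¹.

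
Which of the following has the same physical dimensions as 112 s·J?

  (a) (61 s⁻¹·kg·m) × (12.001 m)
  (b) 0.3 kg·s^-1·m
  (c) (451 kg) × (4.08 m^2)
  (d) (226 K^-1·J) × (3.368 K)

(a)

Reference: J·s = N·m·s = kg·m²·s⁻¹.
Each option:
  (a) [kg·m·s⁻¹] · [m] = kg·m²·s⁻¹  ← same
  (b) kg·m·s⁻¹
  (c) [kg] · [m²] = kg·m²
  (d) [kg·m²·s⁻²·K⁻¹] · [K] = kg·m²·s⁻²
Only (a) matches kg·m²·s⁻¹.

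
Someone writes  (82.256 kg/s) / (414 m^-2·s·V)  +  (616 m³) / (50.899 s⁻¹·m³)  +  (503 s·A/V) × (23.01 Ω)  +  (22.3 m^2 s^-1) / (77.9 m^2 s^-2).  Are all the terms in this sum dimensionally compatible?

No

Expand each in SI base units:
  (82.256 kg/s) / (414 m^-2·s·V):  [kg·s⁻¹] / [kg·s⁻²·A⁻¹] = s·A
  (616 m³) / (50.899 s⁻¹·m³):  [m³] / [m³·s⁻¹] = s
  (503 s·A/V) × (23.01 Ω):  [kg⁻¹·m⁻²·s⁴·A²] · [kg·m²·s⁻³·A⁻²] = s
  (22.3 m^2 s^-1) / (77.9 m^2 s^-2):  [m²·s⁻¹] / [m²·s⁻²] = s
The terms do not share a single dimension (s vs s·A).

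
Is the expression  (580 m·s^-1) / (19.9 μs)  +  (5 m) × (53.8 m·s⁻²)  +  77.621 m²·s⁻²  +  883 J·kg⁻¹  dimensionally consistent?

No

Expand each in SI base units:
  (580 m·s^-1) / (19.9 μs):  [m·s⁻¹] / [s] = m·s⁻²
  (5 m) × (53.8 m·s⁻²):  [m] · [m·s⁻²] = m²·s⁻²
  77.621 m²·s⁻²:  m²·s⁻²
  883 J·kg⁻¹:  J·kg⁻¹ = N·m·kg⁻¹ = m²·s⁻²
The terms do not share a single dimension (m²·s⁻² vs m·s⁻²).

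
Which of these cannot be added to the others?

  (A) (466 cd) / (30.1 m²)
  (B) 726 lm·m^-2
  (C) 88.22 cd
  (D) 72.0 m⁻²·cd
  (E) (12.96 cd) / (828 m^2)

Reduce each to base SI dimensions:
  (A) [cd] / [m²] = m⁻²·cd
  (B) lm·m⁻² = cd·m⁻² = m⁻²·cd
  (C) cd
  (D) cd·m⁻² = m⁻²·cd
  (E) [cd] / [m²] = m⁻²·cd
All reduce to m⁻²·cd except (C), which is cd.

(C)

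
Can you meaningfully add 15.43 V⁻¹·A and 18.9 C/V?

No

Reduce each to base SI dimensions:
  15.43 V⁻¹·A:  A·V⁻¹ = A·(J·C⁻¹)⁻¹ = kg⁻¹·m⁻²·s³·A²
  18.9 C/V:  C·V⁻¹ = s·A·(J·C⁻¹)⁻¹ = kg⁻¹·m⁻²·s⁴·A²
kg⁻¹·m⁻²·s³·A² ≠ kg⁻¹·m⁻²·s⁴·A², so they cannot be added.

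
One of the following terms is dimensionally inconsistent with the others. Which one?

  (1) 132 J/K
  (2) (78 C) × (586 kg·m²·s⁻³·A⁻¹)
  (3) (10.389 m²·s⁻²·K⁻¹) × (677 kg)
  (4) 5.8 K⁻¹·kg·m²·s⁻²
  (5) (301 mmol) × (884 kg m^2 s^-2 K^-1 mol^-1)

Dimensions:
  (1) J·K⁻¹ = N·m·K⁻¹ = kg·m²·s⁻²·K⁻¹
  (2) [s·A] · [kg·m²·s⁻³·A⁻¹] = kg·m²·s⁻²
  (3) [m²·s⁻²·K⁻¹] · [kg] = kg·m²·s⁻²·K⁻¹
  (4) kg·m²·s⁻²·K⁻¹
  (5) [mol] · [kg·m²·s⁻²·K⁻¹·mol⁻¹] = kg·m²·s⁻²·K⁻¹
All reduce to kg·m²·s⁻²·K⁻¹ except (2), which is kg·m²·s⁻².

(2)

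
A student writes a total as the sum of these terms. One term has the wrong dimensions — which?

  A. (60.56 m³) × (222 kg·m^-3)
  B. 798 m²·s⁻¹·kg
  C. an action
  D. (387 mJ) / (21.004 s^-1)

In SI base units:
  A. [m³] · [kg·m⁻³] = kg
  B. kg·m²·s⁻¹
  C. [action] = kg·m²·s⁻¹
  D. [kg·m²·s⁻²] / [s⁻¹] = kg·m²·s⁻¹
All reduce to kg·m²·s⁻¹ except A., which is kg.

A.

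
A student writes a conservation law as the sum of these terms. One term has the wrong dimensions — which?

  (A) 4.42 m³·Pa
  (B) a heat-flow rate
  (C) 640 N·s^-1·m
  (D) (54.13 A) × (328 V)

(A)

Expand each in SI base units:
  (A) Pa·m³ = N·m⁻²·m³ = kg·m²·s⁻²
  (B) [heat-flow rate] = kg·m²·s⁻³
  (C) N·m·s⁻¹ = kg·m·s⁻²·m·s⁻¹ = kg·m²·s⁻³
  (D) [A] · [kg·m²·s⁻³·A⁻¹] = kg·m²·s⁻³
All reduce to kg·m²·s⁻³ except (A), which is kg·m²·s⁻².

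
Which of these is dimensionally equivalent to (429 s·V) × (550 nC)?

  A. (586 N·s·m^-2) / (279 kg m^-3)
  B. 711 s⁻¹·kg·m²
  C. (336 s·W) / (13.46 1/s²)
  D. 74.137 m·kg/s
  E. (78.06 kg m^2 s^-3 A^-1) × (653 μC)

B.

Reference: [kg·m²·s⁻²·A⁻¹] · [s·A] = kg·m²·s⁻¹.
Each option:
  A. [kg·m⁻¹·s⁻¹] / [kg·m⁻³] = m²·s⁻¹
  B. kg·m²·s⁻¹  ← same
  C. [kg·m²·s⁻²] / [s⁻²] = kg·m²
  D. kg·m·s⁻¹
  E. [kg·m²·s⁻³·A⁻¹] · [s·A] = kg·m²·s⁻²
Only B. matches kg·m²·s⁻¹.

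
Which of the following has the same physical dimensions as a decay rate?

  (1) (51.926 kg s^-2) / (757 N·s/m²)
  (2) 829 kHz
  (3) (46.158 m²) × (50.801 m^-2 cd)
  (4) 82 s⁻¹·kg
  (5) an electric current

(2)

Reference: [decay rate] = s⁻¹.
Each option:
  (1) [kg·s⁻²] / [kg·m⁻¹·s⁻¹] = m·s⁻¹
  (2) Hz = s⁻¹  ← same
  (3) [m²] · [m⁻²·cd] = cd
  (4) kg·s⁻¹
  (5) [electric current] = A
Only (2) matches s⁻¹.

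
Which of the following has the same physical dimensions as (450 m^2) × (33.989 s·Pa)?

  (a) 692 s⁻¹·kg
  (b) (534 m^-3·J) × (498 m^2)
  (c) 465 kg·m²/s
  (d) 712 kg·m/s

(d)

Reference: [m²] · [kg·m⁻¹·s⁻¹] = kg·m·s⁻¹.
Each option:
  (a) kg·s⁻¹
  (b) [kg·m⁻¹·s⁻²] · [m²] = kg·m·s⁻²
  (c) kg·m²·s⁻¹
  (d) kg·m·s⁻¹  ← same
Only (d) matches kg·m·s⁻¹.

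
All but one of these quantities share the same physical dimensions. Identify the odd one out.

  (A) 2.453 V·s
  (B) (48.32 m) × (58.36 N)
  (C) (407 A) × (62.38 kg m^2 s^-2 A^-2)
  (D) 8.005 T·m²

(B)

Dimensions:
  (A) V·s = J·C⁻¹·s = kg·m²·s⁻²·A⁻¹
  (B) [m] · [kg·m·s⁻²] = kg·m²·s⁻²
  (C) [A] · [kg·m²·s⁻²·A⁻²] = kg·m²·s⁻²·A⁻¹
  (D) T·m² = Wb·m⁻²·m² = kg·m²·s⁻²·A⁻¹
All reduce to kg·m²·s⁻²·A⁻¹ except (B), which is kg·m²·s⁻².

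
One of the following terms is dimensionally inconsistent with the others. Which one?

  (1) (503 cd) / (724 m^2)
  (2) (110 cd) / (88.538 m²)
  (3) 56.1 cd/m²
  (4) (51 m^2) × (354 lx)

(4)

Reduce each to base SI dimensions:
  (1) [cd] / [m²] = m⁻²·cd
  (2) [cd] / [m²] = m⁻²·cd
  (3) cd·m⁻² = m⁻²·cd
  (4) [m²] · [m⁻²·cd] = cd
All reduce to m⁻²·cd except (4), which is cd.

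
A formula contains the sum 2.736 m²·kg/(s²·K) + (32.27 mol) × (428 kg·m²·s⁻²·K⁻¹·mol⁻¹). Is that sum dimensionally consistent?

In SI base units:
  2.736 m²·kg/(s²·K):  kg·m²·s⁻²·K⁻¹
  (32.27 mol) × (428 kg·m²·s⁻²·K⁻¹·mol⁻¹):  [mol] · [kg·m²·s⁻²·K⁻¹·mol⁻¹] = kg·m²·s⁻²·K⁻¹
Both are kg·m²·s⁻²·K⁻¹, so they have the same dimensions and can be added.

Yes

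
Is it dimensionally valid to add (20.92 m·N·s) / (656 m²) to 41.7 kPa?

In SI base units:
  (20.92 m·N·s) / (656 m²):  [kg·m²·s⁻¹] / [m²] = kg·s⁻¹
  41.7 kPa:  Pa = N·m⁻² = kg·m⁻¹·s⁻²
kg·s⁻¹ ≠ kg·m⁻¹·s⁻², so they cannot be added.

No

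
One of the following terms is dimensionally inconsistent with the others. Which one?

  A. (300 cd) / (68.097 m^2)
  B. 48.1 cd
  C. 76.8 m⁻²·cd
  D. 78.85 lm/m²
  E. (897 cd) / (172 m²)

B.

In SI base units:
  A. [cd] / [m²] = m⁻²·cd
  B. cd
  C. cd·m⁻² = m⁻²·cd
  D. lm·m⁻² = cd·m⁻² = m⁻²·cd
  E. [cd] / [m²] = m⁻²·cd
All reduce to m⁻²·cd except B., which is cd.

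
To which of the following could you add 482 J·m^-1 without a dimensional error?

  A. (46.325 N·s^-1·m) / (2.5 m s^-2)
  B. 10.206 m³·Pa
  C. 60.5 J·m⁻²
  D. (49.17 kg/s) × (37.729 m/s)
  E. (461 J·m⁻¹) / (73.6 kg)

Reference: J·m⁻¹ = N·m·m⁻¹ = kg·m·s⁻².
Each option:
  A. [kg·m²·s⁻³] / [m·s⁻²] = kg·m·s⁻¹
  B. Pa·m³ = N·m⁻²·m³ = kg·m²·s⁻²
  C. J·m⁻² = N·m·m⁻² = kg·s⁻²
  D. [kg·s⁻¹] · [m·s⁻¹] = kg·m·s⁻²  ← same
  E. [kg·m·s⁻²] / [kg] = m·s⁻²
Only D. matches kg·m·s⁻².

D.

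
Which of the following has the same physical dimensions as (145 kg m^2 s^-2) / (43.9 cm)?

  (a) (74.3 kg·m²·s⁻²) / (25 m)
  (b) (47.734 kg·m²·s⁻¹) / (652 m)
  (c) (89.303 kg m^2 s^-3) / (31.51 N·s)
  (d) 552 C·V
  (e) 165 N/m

(a)

Reference: [kg·m²·s⁻²] / [m] = kg·m·s⁻².
Each option:
  (a) [kg·m²·s⁻²] / [m] = kg·m·s⁻²  ← same
  (b) [kg·m²·s⁻¹] / [m] = kg·m·s⁻¹
  (c) [kg·m²·s⁻³] / [kg·m·s⁻¹] = m·s⁻²
  (d) C·V = s·A·J·C⁻¹ = kg·m²·s⁻²
  (e) N·m⁻¹ = kg·m·s⁻²·m⁻¹ = kg·s⁻²
Only (a) matches kg·m·s⁻².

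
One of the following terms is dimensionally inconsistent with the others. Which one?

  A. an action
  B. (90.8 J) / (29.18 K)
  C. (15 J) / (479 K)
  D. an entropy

A.

In SI base units:
  A. [action] = kg·m²·s⁻¹
  B. [kg·m²·s⁻²] / [K] = kg·m²·s⁻²·K⁻¹
  C. [kg·m²·s⁻²] / [K] = kg·m²·s⁻²·K⁻¹
  D. [entropy] = kg·m²·s⁻²·K⁻¹
All reduce to kg·m²·s⁻²·K⁻¹ except A., which is kg·m²·s⁻¹.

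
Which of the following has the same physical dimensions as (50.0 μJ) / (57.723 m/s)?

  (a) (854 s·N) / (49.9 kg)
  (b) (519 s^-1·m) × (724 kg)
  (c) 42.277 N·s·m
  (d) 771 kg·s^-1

(b)

Reference: [kg·m²·s⁻²] / [m·s⁻¹] = kg·m·s⁻¹.
Each option:
  (a) [kg·m·s⁻¹] / [kg] = m·s⁻¹
  (b) [m·s⁻¹] · [kg] = kg·m·s⁻¹  ← same
  (c) N·m·s = kg·m·s⁻²·m·s = kg·m²·s⁻¹
  (d) kg·s⁻¹
Only (b) matches kg·m·s⁻¹.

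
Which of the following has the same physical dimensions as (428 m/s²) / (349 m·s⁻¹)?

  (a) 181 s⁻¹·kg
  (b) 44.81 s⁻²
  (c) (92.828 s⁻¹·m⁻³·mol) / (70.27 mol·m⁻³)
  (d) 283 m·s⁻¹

Reference: [m·s⁻²] / [m·s⁻¹] = s⁻¹.
Each option:
  (a) kg·s⁻¹
  (b) s⁻²
  (c) [m⁻³·s⁻¹·mol] / [m⁻³·mol] = s⁻¹  ← same
  (d) m·s⁻¹
Only (c) matches s⁻¹.

(c)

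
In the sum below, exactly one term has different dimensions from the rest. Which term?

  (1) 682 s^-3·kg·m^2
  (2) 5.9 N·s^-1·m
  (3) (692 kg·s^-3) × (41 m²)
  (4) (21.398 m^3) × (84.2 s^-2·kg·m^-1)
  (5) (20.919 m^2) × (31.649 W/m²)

Expand each in SI base units:
  (1) kg·m²·s⁻³
  (2) N·m·s⁻¹ = kg·m·s⁻²·m·s⁻¹ = kg·m²·s⁻³
  (3) [kg·s⁻³] · [m²] = kg·m²·s⁻³
  (4) [m³] · [kg·m⁻¹·s⁻²] = kg·m²·s⁻²
  (5) [m²] · [kg·s⁻³] = kg·m²·s⁻³
All reduce to kg·m²·s⁻³ except (4), which is kg·m²·s⁻².

(4)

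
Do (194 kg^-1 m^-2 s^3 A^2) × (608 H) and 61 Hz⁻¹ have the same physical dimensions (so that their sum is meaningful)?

Yes

In SI base units:
  (194 kg^-1 m^-2 s^3 A^2) × (608 H):  [kg⁻¹·m⁻²·s³·A²] · [kg·m²·s⁻²·A⁻²] = s
  61 Hz⁻¹:  Hz⁻¹ = (s⁻¹)⁻¹ = s
Both are s, so they have the same dimensions and can be added.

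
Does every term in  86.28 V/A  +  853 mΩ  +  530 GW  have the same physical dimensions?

Expand each in SI base units:
  86.28 V/A:  V·A⁻¹ = J·C⁻¹·A⁻¹ = kg·m²·s⁻³·A⁻²
  853 mΩ:  Ω = V·A⁻¹ = kg·m²·s⁻³·A⁻²
  530 GW:  W = J·s⁻¹ = kg·m²·s⁻³
The terms do not share a single dimension (kg·m²·s⁻³ vs kg·m²·s⁻³·A⁻²).

No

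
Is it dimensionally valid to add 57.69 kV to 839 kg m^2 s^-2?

Reduce each to base SI dimensions:
  57.69 kV:  V = J·C⁻¹ = kg·m²·s⁻³·A⁻¹
  839 kg m^2 s^-2:  kg·m²·s⁻²
kg·m²·s⁻³·A⁻¹ ≠ kg·m²·s⁻², so they cannot be added.

No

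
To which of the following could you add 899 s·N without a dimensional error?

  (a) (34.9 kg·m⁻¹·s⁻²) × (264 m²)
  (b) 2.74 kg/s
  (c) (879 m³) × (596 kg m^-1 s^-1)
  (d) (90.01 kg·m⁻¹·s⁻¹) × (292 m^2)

(d)

Reference: N·s = kg·m·s⁻²·s = kg·m·s⁻¹.
Each option:
  (a) [kg·m⁻¹·s⁻²] · [m²] = kg·m·s⁻²
  (b) kg·s⁻¹
  (c) [m³] · [kg·m⁻¹·s⁻¹] = kg·m²·s⁻¹
  (d) [kg·m⁻¹·s⁻¹] · [m²] = kg·m·s⁻¹  ← same
Only (d) matches kg·m·s⁻¹.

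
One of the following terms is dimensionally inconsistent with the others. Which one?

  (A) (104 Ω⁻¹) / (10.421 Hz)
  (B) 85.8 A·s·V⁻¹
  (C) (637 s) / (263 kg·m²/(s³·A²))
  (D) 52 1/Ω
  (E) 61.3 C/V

Expand each in SI base units:
  (A) [kg⁻¹·m⁻²·s³·A²] / [s⁻¹] = kg⁻¹·m⁻²·s⁴·A²
  (B) A·s·V⁻¹ = A·s·(J·C⁻¹)⁻¹ = kg⁻¹·m⁻²·s⁴·A²
  (C) [s] / [kg·m²·s⁻³·A⁻²] = kg⁻¹·m⁻²·s⁴·A²
  (D) Ω⁻¹ = (V·A⁻¹)⁻¹ = kg⁻¹·m⁻²·s³·A²
  (E) C·V⁻¹ = s·A·(J·C⁻¹)⁻¹ = kg⁻¹·m⁻²·s⁴·A²
All reduce to kg⁻¹·m⁻²·s⁴·A² except (D), which is kg⁻¹·m⁻²·s³·A².

(D)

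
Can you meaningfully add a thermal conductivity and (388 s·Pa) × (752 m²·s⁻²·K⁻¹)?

Expand each in SI base units:
  a thermal conductivity:  [thermal conductivity] = kg·m·s⁻³·K⁻¹
  (388 s·Pa) × (752 m²·s⁻²·K⁻¹):  [kg·m⁻¹·s⁻¹] · [m²·s⁻²·K⁻¹] = kg·m·s⁻³·K⁻¹
Both are kg·m·s⁻³·K⁻¹, so they have the same dimensions and can be added.

Yes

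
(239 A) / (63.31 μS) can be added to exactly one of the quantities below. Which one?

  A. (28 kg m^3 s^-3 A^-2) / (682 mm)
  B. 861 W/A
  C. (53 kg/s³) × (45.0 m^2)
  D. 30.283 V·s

Reference: [A] / [kg⁻¹·m⁻²·s³·A²] = kg·m²·s⁻³·A⁻¹.
Each option:
  A. [kg·m³·s⁻³·A⁻²] / [m] = kg·m²·s⁻³·A⁻²
  B. W·A⁻¹ = J·s⁻¹·A⁻¹ = kg·m²·s⁻³·A⁻¹  ← same
  C. [kg·s⁻³] · [m²] = kg·m²·s⁻³
  D. V·s = J·C⁻¹·s = kg·m²·s⁻²·A⁻¹
Only B. matches kg·m²·s⁻³·A⁻¹.

B.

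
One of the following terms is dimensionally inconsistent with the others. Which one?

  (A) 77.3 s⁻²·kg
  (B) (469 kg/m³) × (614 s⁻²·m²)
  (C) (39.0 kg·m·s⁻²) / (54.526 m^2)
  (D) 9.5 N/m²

Reduce each to base SI dimensions:
  (A) kg·s⁻²
  (B) [kg·m⁻³] · [m²·s⁻²] = kg·m⁻¹·s⁻²
  (C) [kg·m·s⁻²] / [m²] = kg·m⁻¹·s⁻²
  (D) N·m⁻² = kg·m·s⁻²·m⁻² = kg·m⁻¹·s⁻²
All reduce to kg·m⁻¹·s⁻² except (A), which is kg·s⁻².

(A)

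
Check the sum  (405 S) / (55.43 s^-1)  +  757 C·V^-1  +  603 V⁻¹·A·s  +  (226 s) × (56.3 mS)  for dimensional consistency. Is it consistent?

Yes

Dimensions:
  (405 S) / (55.43 s^-1):  [kg⁻¹·m⁻²·s³·A²] / [s⁻¹] = kg⁻¹·m⁻²·s⁴·A²
  757 C·V^-1:  C·V⁻¹ = s·A·(J·C⁻¹)⁻¹ = kg⁻¹·m⁻²·s⁴·A²
  603 V⁻¹·A·s:  A·s·V⁻¹ = A·s·(J·C⁻¹)⁻¹ = kg⁻¹·m⁻²·s⁴·A²
  (226 s) × (56.3 mS):  [s] · [kg⁻¹·m⁻²·s³·A²] = kg⁻¹·m⁻²·s⁴·A²
Every term reduces to kg⁻¹·m⁻²·s⁴·A².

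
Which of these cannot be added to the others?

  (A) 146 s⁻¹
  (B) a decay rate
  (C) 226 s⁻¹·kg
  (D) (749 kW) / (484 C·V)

Expand each in SI base units:
  (A) s⁻¹
  (B) [decay rate] = s⁻¹
  (C) kg·s⁻¹
  (D) [kg·m²·s⁻³] / [kg·m²·s⁻²] = s⁻¹
All reduce to s⁻¹ except (C), which is kg·s⁻¹.

(C)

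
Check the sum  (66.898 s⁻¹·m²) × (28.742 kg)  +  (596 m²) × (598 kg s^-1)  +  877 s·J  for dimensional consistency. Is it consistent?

Yes

Expand each in SI base units:
  (66.898 s⁻¹·m²) × (28.742 kg):  [m²·s⁻¹] · [kg] = kg·m²·s⁻¹
  (596 m²) × (598 kg s^-1):  [m²] · [kg·s⁻¹] = kg·m²·s⁻¹
  877 s·J:  J·s = N·m·s = kg·m²·s⁻¹
Every term reduces to kg·m²·s⁻¹.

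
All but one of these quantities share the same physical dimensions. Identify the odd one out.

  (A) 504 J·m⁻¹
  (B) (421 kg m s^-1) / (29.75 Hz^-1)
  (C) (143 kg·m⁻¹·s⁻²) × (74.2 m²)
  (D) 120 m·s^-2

In SI base units:
  (A) J·m⁻¹ = N·m·m⁻¹ = kg·m·s⁻²
  (B) [kg·m·s⁻¹] / [s] = kg·m·s⁻²
  (C) [kg·m⁻¹·s⁻²] · [m²] = kg·m·s⁻²
  (D) m·s⁻²
All reduce to kg·m·s⁻² except (D), which is m·s⁻².

(D)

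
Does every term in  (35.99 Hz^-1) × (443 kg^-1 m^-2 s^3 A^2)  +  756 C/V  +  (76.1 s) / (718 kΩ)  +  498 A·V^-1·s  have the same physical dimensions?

Yes

Dimensions:
  (35.99 Hz^-1) × (443 kg^-1 m^-2 s^3 A^2):  [s] · [kg⁻¹·m⁻²·s³·A²] = kg⁻¹·m⁻²·s⁴·A²
  756 C/V:  C·V⁻¹ = s·A·(J·C⁻¹)⁻¹ = kg⁻¹·m⁻²·s⁴·A²
  (76.1 s) / (718 kΩ):  [s] / [kg·m²·s⁻³·A⁻²] = kg⁻¹·m⁻²·s⁴·A²
  498 A·V^-1·s:  A·s·V⁻¹ = A·s·(J·C⁻¹)⁻¹ = kg⁻¹·m⁻²·s⁴·A²
Every term reduces to kg⁻¹·m⁻²·s⁴·A².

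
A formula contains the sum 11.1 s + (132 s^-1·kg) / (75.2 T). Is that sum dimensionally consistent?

No

Reduce each to base SI dimensions:
  11.1 s:  s
  (132 s^-1·kg) / (75.2 T):  [kg·s⁻¹] / [kg·s⁻²·A⁻¹] = s·A
s ≠ s·A, so they cannot be added.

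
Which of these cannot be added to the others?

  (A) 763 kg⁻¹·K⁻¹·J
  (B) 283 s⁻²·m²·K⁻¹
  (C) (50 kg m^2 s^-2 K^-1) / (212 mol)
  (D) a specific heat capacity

(C)

In SI base units:
  (A) J·kg⁻¹·K⁻¹ = N·m·kg⁻¹·K⁻¹ = m²·s⁻²·K⁻¹
  (B) m²·s⁻²·K⁻¹
  (C) [kg·m²·s⁻²·K⁻¹] / [mol] = kg·m²·s⁻²·K⁻¹·mol⁻¹
  (D) [specific heat capacity] = m²·s⁻²·K⁻¹
All reduce to m²·s⁻²·K⁻¹ except (C), which is kg·m²·s⁻²·K⁻¹·mol⁻¹.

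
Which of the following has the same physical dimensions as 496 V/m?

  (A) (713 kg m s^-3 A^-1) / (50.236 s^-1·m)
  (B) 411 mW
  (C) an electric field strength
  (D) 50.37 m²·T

Reference: V·m⁻¹ = J·C⁻¹·m⁻¹ = kg·m·s⁻³·A⁻¹.
Each option:
  (A) [kg·m·s⁻³·A⁻¹] / [m·s⁻¹] = kg·s⁻²·A⁻¹
  (B) W = J·s⁻¹ = kg·m²·s⁻³
  (C) [electric field strength] = kg·m·s⁻³·A⁻¹  ← same
  (D) T·m² = Wb·m⁻²·m² = kg·m²·s⁻²·A⁻¹
Only (C) matches kg·m·s⁻³·A⁻¹.

(C)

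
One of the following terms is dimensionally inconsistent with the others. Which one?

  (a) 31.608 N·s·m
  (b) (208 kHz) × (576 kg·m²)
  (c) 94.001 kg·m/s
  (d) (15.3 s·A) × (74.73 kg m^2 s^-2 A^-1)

(c)

In SI base units:
  (a) N·m·s = kg·m·s⁻²·m·s = kg·m²·s⁻¹
  (b) [s⁻¹] · [kg·m²] = kg·m²·s⁻¹
  (c) kg·m·s⁻¹
  (d) [s·A] · [kg·m²·s⁻²·A⁻¹] = kg·m²·s⁻¹
All reduce to kg·m²·s⁻¹ except (c), which is kg·m·s⁻¹.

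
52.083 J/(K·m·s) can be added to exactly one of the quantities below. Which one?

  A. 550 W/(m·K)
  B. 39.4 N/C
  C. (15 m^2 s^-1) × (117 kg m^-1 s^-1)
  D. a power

A.

Reference: J·s⁻¹·m⁻¹·K⁻¹ = N·m·s⁻¹·m⁻¹·K⁻¹ = kg·m·s⁻³·K⁻¹.
Each option:
  A. W·m⁻¹·K⁻¹ = J·s⁻¹·m⁻¹·K⁻¹ = kg·m·s⁻³·K⁻¹  ← same
  B. N·C⁻¹ = kg·m·s⁻²·(s·A)⁻¹ = kg·m·s⁻³·A⁻¹
  C. [m²·s⁻¹] · [kg·m⁻¹·s⁻¹] = kg·m·s⁻²
  D. [power] = kg·m²·s⁻³
Only A. matches kg·m·s⁻³·K⁻¹.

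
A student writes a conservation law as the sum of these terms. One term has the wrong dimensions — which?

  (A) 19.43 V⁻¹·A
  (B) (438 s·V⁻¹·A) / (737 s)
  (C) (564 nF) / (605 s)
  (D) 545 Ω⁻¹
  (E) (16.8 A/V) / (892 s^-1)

(E)

In SI base units:
  (A) A·V⁻¹ = A·(J·C⁻¹)⁻¹ = kg⁻¹·m⁻²·s³·A²
  (B) [kg⁻¹·m⁻²·s⁴·A²] / [s] = kg⁻¹·m⁻²·s³·A²
  (C) [kg⁻¹·m⁻²·s⁴·A²] / [s] = kg⁻¹·m⁻²·s³·A²
  (D) Ω⁻¹ = (V·A⁻¹)⁻¹ = kg⁻¹·m⁻²·s³·A²
  (E) [kg⁻¹·m⁻²·s³·A²] / [s⁻¹] = kg⁻¹·m⁻²·s⁴·A²
All reduce to kg⁻¹·m⁻²·s³·A² except (E), which is kg⁻¹·m⁻²·s⁴·A².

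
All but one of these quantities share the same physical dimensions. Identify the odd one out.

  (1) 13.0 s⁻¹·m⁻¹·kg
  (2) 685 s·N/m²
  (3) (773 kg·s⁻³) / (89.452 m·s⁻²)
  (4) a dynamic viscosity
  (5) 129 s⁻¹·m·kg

Reduce each to base SI dimensions:
  (1) kg·m⁻¹·s⁻¹
  (2) N·s·m⁻² = kg·m·s⁻²·s·m⁻² = kg·m⁻¹·s⁻¹
  (3) [kg·s⁻³] / [m·s⁻²] = kg·m⁻¹·s⁻¹
  (4) [dynamic viscosity] = kg·m⁻¹·s⁻¹
  (5) kg·m·s⁻¹
All reduce to kg·m⁻¹·s⁻¹ except (5), which is kg·m·s⁻¹.

(5)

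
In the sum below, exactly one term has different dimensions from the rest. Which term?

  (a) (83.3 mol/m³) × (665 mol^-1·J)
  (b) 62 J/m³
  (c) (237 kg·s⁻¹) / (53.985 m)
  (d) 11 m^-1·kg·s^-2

Dimensions:
  (a) [m⁻³·mol] · [kg·m²·s⁻²·mol⁻¹] = kg·m⁻¹·s⁻²
  (b) J·m⁻³ = N·m·m⁻³ = kg·m⁻¹·s⁻²
  (c) [kg·s⁻¹] / [m] = kg·m⁻¹·s⁻¹
  (d) kg·m⁻¹·s⁻²
All reduce to kg·m⁻¹·s⁻² except (c), which is kg·m⁻¹·s⁻¹.

(c)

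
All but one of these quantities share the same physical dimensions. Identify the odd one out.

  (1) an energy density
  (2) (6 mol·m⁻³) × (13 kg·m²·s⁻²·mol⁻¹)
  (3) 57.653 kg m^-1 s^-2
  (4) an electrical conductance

(4)

Dimensions:
  (1) [energy density] = kg·m⁻¹·s⁻²
  (2) [m⁻³·mol] · [kg·m²·s⁻²·mol⁻¹] = kg·m⁻¹·s⁻²
  (3) kg·m⁻¹·s⁻²
  (4) [electrical conductance] = kg⁻¹·m⁻²·s³·A²
All reduce to kg·m⁻¹·s⁻² except (4), which is kg⁻¹·m⁻²·s³·A².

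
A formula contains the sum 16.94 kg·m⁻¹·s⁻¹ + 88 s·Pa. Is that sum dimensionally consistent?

In SI base units:
  16.94 kg·m⁻¹·s⁻¹:  kg·m⁻¹·s⁻¹
  88 s·Pa:  Pa·s = N·m⁻²·s = kg·m⁻¹·s⁻¹
Both are kg·m⁻¹·s⁻¹, so they have the same dimensions and can be added.

Yes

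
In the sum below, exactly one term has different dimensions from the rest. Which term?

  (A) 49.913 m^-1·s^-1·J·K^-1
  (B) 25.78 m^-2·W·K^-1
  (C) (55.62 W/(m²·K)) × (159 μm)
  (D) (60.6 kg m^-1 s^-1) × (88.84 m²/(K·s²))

(B)

Dimensions:
  (A) J·s⁻¹·m⁻¹·K⁻¹ = N·m·s⁻¹·m⁻¹·K⁻¹ = kg·m·s⁻³·K⁻¹
  (B) W·m⁻²·K⁻¹ = J·s⁻¹·m⁻²·K⁻¹ = kg·s⁻³·K⁻¹
  (C) [kg·s⁻³·K⁻¹] · [m] = kg·m·s⁻³·K⁻¹
  (D) [kg·m⁻¹·s⁻¹] · [m²·s⁻²·K⁻¹] = kg·m·s⁻³·K⁻¹
All reduce to kg·m·s⁻³·K⁻¹ except (B), which is kg·s⁻³·K⁻¹.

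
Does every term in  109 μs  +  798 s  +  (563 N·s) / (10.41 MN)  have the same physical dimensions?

Reduce each to base SI dimensions:
  109 μs:  s
  798 s:  s
  (563 N·s) / (10.41 MN):  [kg·m·s⁻¹] / [kg·m·s⁻²] = s
Every term reduces to s.

Yes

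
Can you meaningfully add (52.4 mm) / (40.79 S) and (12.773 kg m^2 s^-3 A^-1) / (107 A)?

No

Reduce each to base SI dimensions:
  (52.4 mm) / (40.79 S):  [m] / [kg⁻¹·m⁻²·s³·A²] = kg·m³·s⁻³·A⁻²
  (12.773 kg m^2 s^-3 A^-1) / (107 A):  [kg·m²·s⁻³·A⁻¹] / [A] = kg·m²·s⁻³·A⁻²
kg·m³·s⁻³·A⁻² ≠ kg·m²·s⁻³·A⁻², so they cannot be added.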